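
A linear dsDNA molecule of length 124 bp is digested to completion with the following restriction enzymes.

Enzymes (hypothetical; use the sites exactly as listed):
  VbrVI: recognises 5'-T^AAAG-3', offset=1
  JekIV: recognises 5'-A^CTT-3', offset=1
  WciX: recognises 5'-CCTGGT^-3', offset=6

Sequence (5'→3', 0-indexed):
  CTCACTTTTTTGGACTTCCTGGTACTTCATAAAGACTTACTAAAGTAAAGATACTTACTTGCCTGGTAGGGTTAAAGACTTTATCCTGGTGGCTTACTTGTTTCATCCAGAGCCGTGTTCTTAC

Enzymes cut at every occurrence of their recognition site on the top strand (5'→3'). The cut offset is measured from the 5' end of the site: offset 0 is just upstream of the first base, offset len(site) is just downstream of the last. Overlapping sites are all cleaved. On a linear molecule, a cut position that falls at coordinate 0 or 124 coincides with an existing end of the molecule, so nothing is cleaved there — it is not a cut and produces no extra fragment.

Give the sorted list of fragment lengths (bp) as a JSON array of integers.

Per-enzyme occurrences:
  VbrVI (TAAAG, off=1): starts [29, 40, 45, 72] → cuts [30, 41, 46, 73]
  JekIV (ACTT, off=1): starts [3, 13, 23, 34, 52, 56, 77, 95] → cuts [4, 14, 24, 35, 53, 57, 78, 96]
  WciX (CCTGGT, off=6): starts [17, 61, 84] → cuts [23, 67, 90]

All cut coordinates (distinct, sorted): [4, 14, 23, 24, 30, 35, 41, 46, 53, 57, 67, 73, 78, 90, 96]

Fragments:
  [0,4): 4 bp
  [4,14): 10 bp
  [14,23): 9 bp
  [23,24): 1 bp
  [24,30): 6 bp
  [30,35): 5 bp
  [35,41): 6 bp
  [41,46): 5 bp
  [46,53): 7 bp
  [53,57): 4 bp
  [57,67): 10 bp
  [67,73): 6 bp
  [73,78): 5 bp
  [78,90): 12 bp
  [90,96): 6 bp
  [96,124): 28 bp

[1,4,4,5,5,5,6,6,6,6,7,9,10,10,12,28]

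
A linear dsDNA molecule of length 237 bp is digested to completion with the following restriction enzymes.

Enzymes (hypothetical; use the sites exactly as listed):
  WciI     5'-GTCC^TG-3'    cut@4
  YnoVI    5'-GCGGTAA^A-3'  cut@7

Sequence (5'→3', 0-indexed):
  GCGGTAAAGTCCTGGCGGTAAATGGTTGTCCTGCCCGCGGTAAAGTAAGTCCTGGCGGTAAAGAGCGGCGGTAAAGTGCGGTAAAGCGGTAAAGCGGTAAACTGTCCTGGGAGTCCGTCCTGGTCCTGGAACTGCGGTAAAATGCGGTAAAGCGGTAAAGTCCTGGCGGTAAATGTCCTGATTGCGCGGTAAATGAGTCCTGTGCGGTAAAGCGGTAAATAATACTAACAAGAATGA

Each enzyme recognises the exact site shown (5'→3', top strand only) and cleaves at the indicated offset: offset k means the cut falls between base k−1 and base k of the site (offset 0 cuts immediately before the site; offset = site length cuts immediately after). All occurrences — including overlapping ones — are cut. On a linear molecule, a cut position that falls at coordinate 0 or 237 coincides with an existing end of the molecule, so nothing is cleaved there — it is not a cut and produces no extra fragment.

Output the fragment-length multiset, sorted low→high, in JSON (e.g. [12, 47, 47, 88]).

Site scan:
  WciI (GTCCTG, off=4): starts [8, 27, 48, 103, 116, 122, 159, 174, 196] → cuts [12, 31, 52, 107, 120, 126, 163, 178, 200]
  YnoVI (GCGGTAAA, off=7): starts [0, 14, 36, 54, 67, 77, 85, 93, 133, 143, 151, 165, 185, 203, 211] → cuts [7, 21, 43, 61, 74, 84, 92, 100, 140, 150, 158, 172, 192, 210, 218]

All cut coordinates (distinct, sorted): [7, 12, 21, 31, 43, 52, 61, 74, 84, 92, 100, 107, 120, 126, 140, 150, 158, 163, 172, 178, 192, 200, 210, 218]

Fragments:
  [0,7): 7 bp
  [7,12): 5 bp
  [12,21): 9 bp
  [21,31): 10 bp
  [31,43): 12 bp
  [43,52): 9 bp
  [52,61): 9 bp
  [61,74): 13 bp
  [74,84): 10 bp
  [84,92): 8 bp
  [92,100): 8 bp
  [100,107): 7 bp
  [107,120): 13 bp
  [120,126): 6 bp
  [126,140): 14 bp
  [140,150): 10 bp
  [150,158): 8 bp
  [158,163): 5 bp
  [163,172): 9 bp
  [172,178): 6 bp
  [178,192): 14 bp
  [192,200): 8 bp
  [200,210): 10 bp
  [210,218): 8 bp
  [218,237): 19 bp

[5,5,6,6,7,7,8,8,8,8,8,9,9,9,9,10,10,10,10,12,13,13,14,14,19]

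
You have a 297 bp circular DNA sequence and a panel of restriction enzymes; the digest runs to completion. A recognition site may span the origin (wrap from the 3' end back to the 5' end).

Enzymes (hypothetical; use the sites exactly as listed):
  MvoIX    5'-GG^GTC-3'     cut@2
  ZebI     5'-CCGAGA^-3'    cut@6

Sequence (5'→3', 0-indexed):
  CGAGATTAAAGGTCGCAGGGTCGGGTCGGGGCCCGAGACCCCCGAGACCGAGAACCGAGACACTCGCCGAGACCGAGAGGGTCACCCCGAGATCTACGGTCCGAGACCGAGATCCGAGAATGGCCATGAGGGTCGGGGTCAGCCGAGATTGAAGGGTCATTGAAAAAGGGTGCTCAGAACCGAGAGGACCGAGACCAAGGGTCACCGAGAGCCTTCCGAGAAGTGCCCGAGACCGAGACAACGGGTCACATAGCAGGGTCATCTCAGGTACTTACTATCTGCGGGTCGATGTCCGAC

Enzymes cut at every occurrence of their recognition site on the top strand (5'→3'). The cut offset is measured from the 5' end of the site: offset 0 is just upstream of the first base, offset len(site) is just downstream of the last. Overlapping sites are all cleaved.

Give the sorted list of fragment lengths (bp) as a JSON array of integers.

Scan for sites:
  MvoIX GGGTC/2: at [17, 22, 78, 129, 135, 153, 198, 242, 255, 282] ⇒ [19, 24, 80, 131, 137, 155, 200, 244, 257, 284]
  ZebI CCGAGA/6: at [32, 41, 47, 54, 66, 72, 86, 100, 106, 113, 142, 179, 188, 204, 215, 226, 232, 296] ⇒ [5, 38, 47, 53, 60, 72, 78, 92, 106, 112, 119, 148, 185, 194, 210, 221, 232, 238]

Pooled cuts: [5, 19, 24, 38, 47, 53, 60, 72, 78, 80, 92, 106, 112, 119, 131, 137, 148, 155, 185, 194, 200, 210, 221, 232, 238, 244, 257, 284]

Fragments:
  5→19: 14 bp
  19→24: 5 bp
  24→38: 14 bp
  38→47: 9 bp
  47→53: 6 bp
  53→60: 7 bp
  60→72: 12 bp
  72→78: 6 bp
  78→80: 2 bp
  80→92: 12 bp
  92→106: 14 bp
  106→112: 6 bp
  112→119: 7 bp
  119→131: 12 bp
  131→137: 6 bp
  137→148: 11 bp
  148→155: 7 bp
  155→185: 30 bp
  185→194: 9 bp
  194→200: 6 bp
  200→210: 10 bp
  210→221: 11 bp
  221→232: 11 bp
  232→238: 6 bp
  238→244: 6 bp
  244→257: 13 bp
  257→284: 27 bp
  284→5 (wrap): 297-284+5 = 18 bp

[2,5,6,6,6,6,6,6,6,7,7,7,9,9,10,11,11,11,12,12,12,13,14,14,14,18,27,30]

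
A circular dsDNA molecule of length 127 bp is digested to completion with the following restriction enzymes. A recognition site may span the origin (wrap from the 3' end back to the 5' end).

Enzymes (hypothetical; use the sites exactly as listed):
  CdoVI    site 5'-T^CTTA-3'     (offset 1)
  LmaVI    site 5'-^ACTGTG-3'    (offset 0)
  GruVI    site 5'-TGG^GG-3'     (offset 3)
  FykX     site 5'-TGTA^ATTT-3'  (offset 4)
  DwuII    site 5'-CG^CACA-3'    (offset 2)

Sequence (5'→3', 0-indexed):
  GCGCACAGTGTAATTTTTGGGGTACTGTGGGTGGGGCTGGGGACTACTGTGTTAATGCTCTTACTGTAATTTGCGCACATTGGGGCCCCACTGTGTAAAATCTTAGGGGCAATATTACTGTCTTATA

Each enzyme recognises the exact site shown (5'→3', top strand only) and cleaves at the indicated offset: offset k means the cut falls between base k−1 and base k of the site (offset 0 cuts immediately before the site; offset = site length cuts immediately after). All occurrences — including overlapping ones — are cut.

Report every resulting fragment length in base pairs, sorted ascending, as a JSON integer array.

[3,5,6,6,7,8,8,9,9,9,11,12,14,20]

Scan for sites:
  CdoVI (TCTTA, off=1): starts [58, 100, 120] → cuts [59, 101, 121]
  LmaVI (ACTGTG, off=0): starts [23, 45, 89] → cuts [23, 45, 89]
  GruVI (TGGGG, off=3): starts [17, 31, 37, 80] → cuts [20, 34, 40, 83]
  FykX (TGTAATTT, off=4): starts [8, 64] → cuts [12, 68]
  DwuII (CGCACA, off=2): starts [1, 73] → cuts [3, 75]

All cut coordinates (distinct, sorted): [3, 12, 20, 23, 34, 40, 45, 59, 68, 75, 83, 89, 101, 121]

Fragments:
  3→12: 9 bp
  12→20: 8 bp
  20→23: 3 bp
  23→34: 11 bp
  34→40: 6 bp
  40→45: 5 bp
  45→59: 14 bp
  59→68: 9 bp
  68→75: 7 bp
  75→83: 8 bp
  83→89: 6 bp
  89→101: 12 bp
  101→121: 20 bp
  121→3 (wrap): 127-121+3 = 9 bp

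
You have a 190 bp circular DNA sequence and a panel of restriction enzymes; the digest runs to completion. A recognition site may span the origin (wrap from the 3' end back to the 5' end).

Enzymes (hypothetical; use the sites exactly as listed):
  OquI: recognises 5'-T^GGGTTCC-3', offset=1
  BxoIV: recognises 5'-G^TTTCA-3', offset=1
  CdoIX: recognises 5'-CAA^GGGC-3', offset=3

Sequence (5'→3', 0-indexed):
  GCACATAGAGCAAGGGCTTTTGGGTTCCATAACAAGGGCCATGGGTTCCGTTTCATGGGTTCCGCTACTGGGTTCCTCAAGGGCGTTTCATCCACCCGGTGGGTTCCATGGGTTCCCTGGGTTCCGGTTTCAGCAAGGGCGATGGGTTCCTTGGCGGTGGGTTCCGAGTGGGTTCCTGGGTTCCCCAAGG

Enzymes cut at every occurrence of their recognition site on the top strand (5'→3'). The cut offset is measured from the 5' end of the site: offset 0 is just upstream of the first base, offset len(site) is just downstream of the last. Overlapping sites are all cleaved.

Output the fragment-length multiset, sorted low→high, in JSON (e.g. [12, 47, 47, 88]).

[5,6,7,7,8,8,8,9,9,9,9,11,11,11,13,14,15,15,15]

Per-enzyme occurrences:
  OquI TGGGTTCC/1: at [20, 41, 55, 68, 99, 108, 117, 142, 157, 168, 176] ⇒ [21, 42, 56, 69, 100, 109, 118, 143, 158, 169, 177]
  BxoIV GTTTCA/1: at [49, 84, 126] ⇒ [50, 85, 127]
  CdoIX CAAGGGC/3: at [10, 32, 77, 133, 185] ⇒ [13, 35, 80, 136, 188]

Pooled cuts: [13, 21, 35, 42, 50, 56, 69, 80, 85, 100, 109, 118, 127, 136, 143, 158, 169, 177, 188]

Fragments:
  13→21: 8 bp
  21→35: 14 bp
  35→42: 7 bp
  42→50: 8 bp
  50→56: 6 bp
  56→69: 13 bp
  69→80: 11 bp
  80→85: 5 bp
  85→100: 15 bp
  100→109: 9 bp
  109→118: 9 bp
  118→127: 9 bp
  127→136: 9 bp
  136→143: 7 bp
  143→158: 15 bp
  158→169: 11 bp
  169→177: 8 bp
  177→188: 11 bp
  188→13 (wrap): 190-188+13 = 15 bp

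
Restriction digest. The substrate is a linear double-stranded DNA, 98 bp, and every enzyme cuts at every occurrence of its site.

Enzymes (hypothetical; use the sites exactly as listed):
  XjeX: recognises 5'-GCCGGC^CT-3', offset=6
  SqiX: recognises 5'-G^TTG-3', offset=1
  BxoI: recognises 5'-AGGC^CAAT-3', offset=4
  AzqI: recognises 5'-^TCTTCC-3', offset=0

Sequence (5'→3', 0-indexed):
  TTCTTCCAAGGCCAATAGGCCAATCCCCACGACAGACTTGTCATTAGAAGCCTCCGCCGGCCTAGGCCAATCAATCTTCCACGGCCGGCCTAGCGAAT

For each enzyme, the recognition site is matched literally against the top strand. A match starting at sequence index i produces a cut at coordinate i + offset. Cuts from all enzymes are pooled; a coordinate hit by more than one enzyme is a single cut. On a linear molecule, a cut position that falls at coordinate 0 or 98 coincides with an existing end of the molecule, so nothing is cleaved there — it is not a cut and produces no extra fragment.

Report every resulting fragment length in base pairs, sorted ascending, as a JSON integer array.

Site scan:
  XjeX (GCCGGCCT, off=6): starts [55, 83] → cuts [61, 89]
  SqiX (GTTG, off=1): no sites
  BxoI (AGGCCAAT, off=4): starts [8, 16, 63] → cuts [12, 20, 67]
  AzqI (TCTTCC, off=0): starts [1, 74] → cuts [1, 74]

Pooled cuts: [1, 12, 20, 61, 67, 74, 89]

Fragments:
  [0,1): 1 bp
  [1,12): 11 bp
  [12,20): 8 bp
  [20,61): 41 bp
  [61,67): 6 bp
  [67,74): 7 bp
  [74,89): 15 bp
  [89,98): 9 bp

[1,6,7,8,9,11,15,41]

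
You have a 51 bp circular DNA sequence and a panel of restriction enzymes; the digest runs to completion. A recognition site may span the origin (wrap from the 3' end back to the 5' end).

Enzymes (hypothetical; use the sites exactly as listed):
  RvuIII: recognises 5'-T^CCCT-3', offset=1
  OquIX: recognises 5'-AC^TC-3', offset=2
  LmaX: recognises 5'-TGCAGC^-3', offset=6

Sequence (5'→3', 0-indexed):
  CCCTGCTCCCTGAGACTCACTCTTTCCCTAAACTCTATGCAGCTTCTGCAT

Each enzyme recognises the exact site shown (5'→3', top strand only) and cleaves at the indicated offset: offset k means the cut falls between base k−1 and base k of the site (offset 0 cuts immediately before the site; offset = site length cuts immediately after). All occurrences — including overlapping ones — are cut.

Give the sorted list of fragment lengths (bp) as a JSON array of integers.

[4,5,7,8,8,9,10]

Scan for sites:
  RvuIII TCCCT/1: at [6, 24, 50] ⇒ [0, 7, 25]
  OquIX ACTC/2: at [14, 18, 31] ⇒ [16, 20, 33]
  LmaX TGCAGC/6: at [37] ⇒ [43]

Pooled cuts: [0, 7, 16, 20, 25, 33, 43]

Fragment lengths:
  0→7: 7 bp
  7→16: 9 bp
  16→20: 4 bp
  20→25: 5 bp
  25→33: 8 bp
  33→43: 10 bp
  43→0 (wrap): 51-43+0 = 8 bp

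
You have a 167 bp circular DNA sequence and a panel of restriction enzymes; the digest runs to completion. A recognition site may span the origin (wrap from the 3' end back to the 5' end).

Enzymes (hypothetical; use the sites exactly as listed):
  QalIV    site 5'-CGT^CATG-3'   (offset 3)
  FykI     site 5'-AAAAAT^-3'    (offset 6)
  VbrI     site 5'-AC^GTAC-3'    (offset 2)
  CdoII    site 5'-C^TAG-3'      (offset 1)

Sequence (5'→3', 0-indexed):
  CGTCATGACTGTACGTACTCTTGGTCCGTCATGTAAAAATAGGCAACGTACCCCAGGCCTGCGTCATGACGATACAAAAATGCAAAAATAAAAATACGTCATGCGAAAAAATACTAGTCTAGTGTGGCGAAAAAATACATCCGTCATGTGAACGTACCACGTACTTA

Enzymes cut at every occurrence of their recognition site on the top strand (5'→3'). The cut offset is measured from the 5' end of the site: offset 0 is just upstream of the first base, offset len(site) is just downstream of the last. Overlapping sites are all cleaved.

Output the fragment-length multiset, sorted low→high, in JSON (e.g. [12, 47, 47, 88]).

[2,4,5,6,7,7,8,8,9,10,11,11,13,15,17,17,17]

Per-enzyme occurrences:
  QalIV (CGTCATG, off=3): starts [0, 26, 61, 96, 141] → cuts [3, 29, 64, 99, 144]
  FykI (AAAAAT, off=6): starts [34, 75, 83, 89, 106, 130] → cuts [40, 81, 89, 95, 112, 136]
  VbrI (ACGTAC, off=2): starts [12, 45, 151, 158] → cuts [14, 47, 153, 160]
  CdoII (CTAG, off=1): starts [113, 118] → cuts [114, 119]

All cut coordinates (distinct, sorted): [3, 14, 29, 40, 47, 64, 81, 89, 95, 99, 112, 114, 119, 136, 144, 153, 160]

Fragments:
  3→14: 11 bp
  14→29: 15 bp
  29→40: 11 bp
  40→47: 7 bp
  47→64: 17 bp
  64→81: 17 bp
  81→89: 8 bp
  89→95: 6 bp
  95→99: 4 bp
  99→112: 13 bp
  112→114: 2 bp
  114→119: 5 bp
  119→136: 17 bp
  136→144: 8 bp
  144→153: 9 bp
  153→160: 7 bp
  160→3 (wrap): 167-160+3 = 10 bp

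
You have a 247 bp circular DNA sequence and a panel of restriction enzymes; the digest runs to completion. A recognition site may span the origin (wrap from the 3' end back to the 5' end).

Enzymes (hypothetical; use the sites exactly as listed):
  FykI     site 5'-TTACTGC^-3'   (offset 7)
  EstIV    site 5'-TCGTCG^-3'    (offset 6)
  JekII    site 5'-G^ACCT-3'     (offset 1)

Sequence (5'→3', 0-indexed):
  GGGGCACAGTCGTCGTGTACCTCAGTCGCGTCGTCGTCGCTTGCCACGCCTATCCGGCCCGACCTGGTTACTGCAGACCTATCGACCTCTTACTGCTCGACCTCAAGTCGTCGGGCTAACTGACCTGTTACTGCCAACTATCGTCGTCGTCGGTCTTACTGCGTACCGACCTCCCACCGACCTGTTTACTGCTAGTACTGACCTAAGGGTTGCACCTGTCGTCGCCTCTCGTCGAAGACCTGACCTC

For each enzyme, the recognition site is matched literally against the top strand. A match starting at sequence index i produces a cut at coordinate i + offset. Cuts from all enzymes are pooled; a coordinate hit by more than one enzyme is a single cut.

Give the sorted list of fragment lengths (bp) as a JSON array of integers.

[2,3,3,3,3,3,5,6,8,8,9,10,10,11,12,12,12,13,13,14,20,21,22,24]

Per-enzyme occurrences:
  FykI TTACTGC/7: at [67, 89, 127, 155, 185] ⇒ [74, 96, 134, 162, 192]
  EstIV TCGTCG/6: at [9, 30, 33, 107, 140, 143, 146, 218, 228] ⇒ [15, 36, 39, 113, 146, 149, 152, 224, 234]
  JekII GACCT/1: at [60, 75, 83, 98, 121, 167, 178, 199, 236, 241] ⇒ [61, 76, 84, 99, 122, 168, 179, 200, 237, 242]

All cut coordinates (distinct, sorted): [15, 36, 39, 61, 74, 76, 84, 96, 99, 113, 122, 134, 146, 149, 152, 162, 168, 179, 192, 200, 224, 234, 237, 242]

Fragment lengths:
  15→36: 21 bp
  36→39: 3 bp
  39→61: 22 bp
  61→74: 13 bp
  74→76: 2 bp
  76→84: 8 bp
  84→96: 12 bp
  96→99: 3 bp
  99→113: 14 bp
  113→122: 9 bp
  122→134: 12 bp
  134→146: 12 bp
  146→149: 3 bp
  149→152: 3 bp
  152→162: 10 bp
  162→168: 6 bp
  168→179: 11 bp
  179→192: 13 bp
  192→200: 8 bp
  200→224: 24 bp
  224→234: 10 bp
  234→237: 3 bp
  237→242: 5 bp
  242→15 (wrap): 247-242+15 = 20 bp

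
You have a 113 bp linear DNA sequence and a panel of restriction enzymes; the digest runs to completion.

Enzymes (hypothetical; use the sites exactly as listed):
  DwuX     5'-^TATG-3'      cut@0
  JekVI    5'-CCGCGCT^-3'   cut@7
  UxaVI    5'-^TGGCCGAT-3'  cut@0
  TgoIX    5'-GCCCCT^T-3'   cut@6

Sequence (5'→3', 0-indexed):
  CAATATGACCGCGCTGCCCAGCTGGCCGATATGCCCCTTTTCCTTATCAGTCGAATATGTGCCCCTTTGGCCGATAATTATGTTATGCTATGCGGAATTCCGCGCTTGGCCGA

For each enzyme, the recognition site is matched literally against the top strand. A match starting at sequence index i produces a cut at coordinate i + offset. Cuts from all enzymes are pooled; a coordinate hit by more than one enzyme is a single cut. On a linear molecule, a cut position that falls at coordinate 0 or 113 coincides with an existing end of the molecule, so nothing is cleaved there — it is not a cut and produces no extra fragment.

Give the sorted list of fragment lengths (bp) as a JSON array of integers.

[1,3,5,5,7,7,7,9,11,11,12,17,18]

Per-enzyme occurrences:
  DwuX (TATG, off=0): starts [3, 29, 55, 78, 83, 88] → cuts [3, 29, 55, 78, 83, 88]
  JekVI (CCGCGCT, off=7): starts [8, 99] → cuts [15, 106]
  UxaVI (TGGCCGAT, off=0): starts [22, 67] → cuts [22, 67]
  TgoIX (GCCCCTT, off=6): starts [32, 60] → cuts [38, 66]

Pooled cuts: [3, 15, 22, 29, 38, 55, 66, 67, 78, 83, 88, 106]

Fragments:
  [0,3): 3 bp
  [3,15): 12 bp
  [15,22): 7 bp
  [22,29): 7 bp
  [29,38): 9 bp
  [38,55): 17 bp
  [55,66): 11 bp
  [66,67): 1 bp
  [67,78): 11 bp
  [78,83): 5 bp
  [83,88): 5 bp
  [88,106): 18 bp
  [106,113): 7 bp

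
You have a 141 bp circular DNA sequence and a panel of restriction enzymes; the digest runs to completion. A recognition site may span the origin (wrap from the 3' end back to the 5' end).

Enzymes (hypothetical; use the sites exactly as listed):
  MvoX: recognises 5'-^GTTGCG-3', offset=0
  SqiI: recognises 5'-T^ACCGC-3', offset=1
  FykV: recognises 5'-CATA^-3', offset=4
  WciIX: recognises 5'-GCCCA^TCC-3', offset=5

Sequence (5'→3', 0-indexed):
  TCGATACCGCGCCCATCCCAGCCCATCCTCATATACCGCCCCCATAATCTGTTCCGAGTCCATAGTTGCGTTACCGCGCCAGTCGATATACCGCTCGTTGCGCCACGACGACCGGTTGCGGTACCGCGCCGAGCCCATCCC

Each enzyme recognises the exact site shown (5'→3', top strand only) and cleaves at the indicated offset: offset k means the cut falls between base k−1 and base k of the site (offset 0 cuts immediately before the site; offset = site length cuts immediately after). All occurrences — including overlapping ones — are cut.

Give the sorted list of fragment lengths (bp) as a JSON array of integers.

[1,7,8,8,8,9,10,10,12,15,17,18,18]

Site scan:
  MvoX GTTGCG/0: at [64, 96, 114] ⇒ [64, 96, 114]
  SqiI TACCGC/1: at [4, 33, 71, 88, 121] ⇒ [5, 34, 72, 89, 122]
  FykV CATA/4: at [29, 42, 60] ⇒ [33, 46, 64]
  WciIX GCCCATCC/5: at [10, 20, 132] ⇒ [15, 25, 137]

Pooled cuts: [5, 15, 25, 33, 34, 46, 64, 72, 89, 96, 114, 122, 137]

Fragment lengths:
  5→15: 10 bp
  15→25: 10 bp
  25→33: 8 bp
  33→34: 1 bp
  34→46: 12 bp
  46→64: 18 bp
  64→72: 8 bp
  72→89: 17 bp
  89→96: 7 bp
  96→114: 18 bp
  114→122: 8 bp
  122→137: 15 bp
  137→5 (wrap): 141-137+5 = 9 bp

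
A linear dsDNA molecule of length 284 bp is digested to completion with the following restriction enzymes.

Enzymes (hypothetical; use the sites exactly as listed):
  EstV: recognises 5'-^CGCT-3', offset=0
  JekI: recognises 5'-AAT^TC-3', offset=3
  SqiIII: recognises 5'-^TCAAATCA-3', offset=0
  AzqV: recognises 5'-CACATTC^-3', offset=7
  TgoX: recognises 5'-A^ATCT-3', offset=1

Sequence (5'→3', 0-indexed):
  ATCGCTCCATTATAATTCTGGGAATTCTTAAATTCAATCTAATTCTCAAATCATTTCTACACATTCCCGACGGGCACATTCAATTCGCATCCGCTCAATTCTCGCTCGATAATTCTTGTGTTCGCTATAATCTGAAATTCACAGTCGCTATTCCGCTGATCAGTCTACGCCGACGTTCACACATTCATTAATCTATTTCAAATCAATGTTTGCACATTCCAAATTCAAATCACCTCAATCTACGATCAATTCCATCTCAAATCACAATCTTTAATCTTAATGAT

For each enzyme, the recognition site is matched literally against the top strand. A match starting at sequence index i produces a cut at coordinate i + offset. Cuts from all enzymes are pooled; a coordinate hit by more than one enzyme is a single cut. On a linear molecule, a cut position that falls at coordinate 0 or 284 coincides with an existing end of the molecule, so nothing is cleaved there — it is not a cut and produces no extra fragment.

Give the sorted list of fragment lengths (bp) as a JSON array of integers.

Per-enzyme occurrences:
  EstV (CGCT, off=0): starts [2, 91, 102, 122, 145, 153] → cuts [2, 91, 102, 122, 145, 153]
  JekI (AATTC, off=3): starts [13, 22, 30, 40, 81, 96, 110, 135, 221, 247] → cuts [16, 25, 33, 43, 84, 99, 113, 138, 224, 250]
  SqiIII (TCAAATCA, off=0): starts [45, 197, 224, 256] → cuts [45, 197, 224, 256]
  AzqV (CACATTC, off=7): starts [59, 74, 179, 212] → cuts [66, 81, 186, 219]
  TgoX (AATCT, off=1): starts [35, 128, 189, 236, 265, 272] → cuts [36, 129, 190, 237, 266, 273]

Pooled cuts: [2, 16, 25, 33, 36, 43, 45, 66, 81, 84, 91, 99, 102, 113, 122, 129, 138, 145, 153, 186, 190, 197, 219, 224, 237, 250, 256, 266, 273]

Fragment lengths:
  [0,2): 2 bp
  [2,16): 14 bp
  [16,25): 9 bp
  [25,33): 8 bp
  [33,36): 3 bp
  [36,43): 7 bp
  [43,45): 2 bp
  [45,66): 21 bp
  [66,81): 15 bp
  [81,84): 3 bp
  [84,91): 7 bp
  [91,99): 8 bp
  [99,102): 3 bp
  [102,113): 11 bp
  [113,122): 9 bp
  [122,129): 7 bp
  [129,138): 9 bp
  [138,145): 7 bp
  [145,153): 8 bp
  [153,186): 33 bp
  [186,190): 4 bp
  [190,197): 7 bp
  [197,219): 22 bp
  [219,224): 5 bp
  [224,237): 13 bp
  [237,250): 13 bp
  [250,256): 6 bp
  [256,266): 10 bp
  [266,273): 7 bp
  [273,284): 11 bp

[2,2,3,3,3,4,5,6,7,7,7,7,7,7,8,8,8,9,9,9,10,11,11,13,13,14,15,21,22,33]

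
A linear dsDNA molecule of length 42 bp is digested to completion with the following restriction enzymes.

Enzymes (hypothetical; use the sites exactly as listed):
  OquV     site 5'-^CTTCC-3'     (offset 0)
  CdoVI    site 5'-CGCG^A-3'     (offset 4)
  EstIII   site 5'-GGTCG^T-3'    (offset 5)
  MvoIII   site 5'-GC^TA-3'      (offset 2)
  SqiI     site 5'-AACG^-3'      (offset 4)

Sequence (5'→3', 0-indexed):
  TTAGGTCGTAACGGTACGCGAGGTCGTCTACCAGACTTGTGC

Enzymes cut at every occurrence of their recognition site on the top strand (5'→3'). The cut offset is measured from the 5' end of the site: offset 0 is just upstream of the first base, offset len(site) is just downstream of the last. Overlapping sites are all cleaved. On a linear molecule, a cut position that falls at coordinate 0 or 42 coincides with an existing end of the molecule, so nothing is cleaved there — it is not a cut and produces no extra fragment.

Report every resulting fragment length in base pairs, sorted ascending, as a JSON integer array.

[5,6,7,8,16]

Per-enzyme occurrences:
  OquV (CTTCC, off=0): no sites
  CdoVI CGCGA/4: at [16] ⇒ [20]
  EstIII GGTCGT/5: at [3, 21] ⇒ [8, 26]
  MvoIII (GCTA, off=2): no sites
  SqiI AACG/4: at [9] ⇒ [13]

Pooled cuts: [8, 13, 20, 26]

Fragment lengths:
  [0,8): 8 bp
  [8,13): 5 bp
  [13,20): 7 bp
  [20,26): 6 bp
  [26,42): 16 bp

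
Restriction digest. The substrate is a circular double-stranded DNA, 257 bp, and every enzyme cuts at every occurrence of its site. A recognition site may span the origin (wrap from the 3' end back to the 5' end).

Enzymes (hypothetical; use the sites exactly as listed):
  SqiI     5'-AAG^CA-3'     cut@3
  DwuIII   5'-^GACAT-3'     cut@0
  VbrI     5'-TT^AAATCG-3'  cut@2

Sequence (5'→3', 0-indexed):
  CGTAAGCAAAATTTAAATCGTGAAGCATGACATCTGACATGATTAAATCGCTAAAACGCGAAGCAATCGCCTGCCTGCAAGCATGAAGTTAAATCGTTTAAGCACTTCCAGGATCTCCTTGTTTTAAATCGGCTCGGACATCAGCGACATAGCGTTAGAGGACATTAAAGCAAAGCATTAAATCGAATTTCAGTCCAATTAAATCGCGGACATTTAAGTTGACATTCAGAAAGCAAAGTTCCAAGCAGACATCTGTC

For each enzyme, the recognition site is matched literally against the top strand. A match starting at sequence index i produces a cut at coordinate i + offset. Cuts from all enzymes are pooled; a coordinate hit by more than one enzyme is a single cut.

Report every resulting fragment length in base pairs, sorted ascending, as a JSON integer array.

Site scan:
  SqiI AAGCA/3: at [3, 22, 60, 78, 99, 167, 172, 230, 242] ⇒ [6, 25, 63, 81, 102, 170, 175, 233, 245]
  DwuIII GACAT/0: at [28, 35, 136, 145, 160, 208, 220, 247] ⇒ [28, 35, 136, 145, 160, 208, 220, 247]
  VbrI TTAAATCG/2: at [12, 42, 88, 123, 177, 198] ⇒ [14, 44, 90, 125, 179, 200]

Pooled cuts: [6, 14, 25, 28, 35, 44, 63, 81, 90, 102, 125, 136, 145, 160, 170, 175, 179, 200, 208, 220, 233, 245, 247]

Fragment lengths:
  6→14: 8 bp
  14→25: 11 bp
  25→28: 3 bp
  28→35: 7 bp
  35→44: 9 bp
  44→63: 19 bp
  63→81: 18 bp
  81→90: 9 bp
  90→102: 12 bp
  102→125: 23 bp
  125→136: 11 bp
  136→145: 9 bp
  145→160: 15 bp
  160→170: 10 bp
  170→175: 5 bp
  175→179: 4 bp
  179→200: 21 bp
  200→208: 8 bp
  208→220: 12 bp
  220→233: 13 bp
  233→245: 12 bp
  245→247: 2 bp
  247→6 (wrap): 257-247+6 = 16 bp

[2,3,4,5,7,8,8,9,9,9,10,11,11,12,12,12,13,15,16,18,19,21,23]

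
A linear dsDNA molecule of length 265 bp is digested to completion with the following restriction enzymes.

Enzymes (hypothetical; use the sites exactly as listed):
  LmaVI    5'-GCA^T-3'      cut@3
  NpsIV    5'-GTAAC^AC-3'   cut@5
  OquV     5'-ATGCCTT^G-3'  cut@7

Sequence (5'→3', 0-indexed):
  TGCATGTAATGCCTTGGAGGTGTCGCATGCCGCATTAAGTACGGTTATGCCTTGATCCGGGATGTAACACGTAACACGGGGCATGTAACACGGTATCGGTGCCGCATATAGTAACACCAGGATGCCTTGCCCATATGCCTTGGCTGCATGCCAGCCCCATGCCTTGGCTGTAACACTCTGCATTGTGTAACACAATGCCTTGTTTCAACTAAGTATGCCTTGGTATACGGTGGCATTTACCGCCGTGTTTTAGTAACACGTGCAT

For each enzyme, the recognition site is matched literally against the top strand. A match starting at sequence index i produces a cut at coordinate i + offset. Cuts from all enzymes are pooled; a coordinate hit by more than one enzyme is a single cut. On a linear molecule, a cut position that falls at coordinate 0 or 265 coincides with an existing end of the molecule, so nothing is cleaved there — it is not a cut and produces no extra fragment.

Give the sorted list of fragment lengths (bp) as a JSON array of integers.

[1,4,6,7,7,7,7,8,8,9,9,9,10,11,12,13,13,14,15,17,17,19,20,22]

Scan for sites:
  LmaVI GCAT/3: at [1, 24, 31, 80, 103, 145, 179, 232, 261] ⇒ [4, 27, 34, 83, 106, 148, 182, 235, 264]
  NpsIV GTAACAC/5: at [63, 70, 84, 110, 169, 186, 252] ⇒ [68, 75, 89, 115, 174, 191, 257]
  OquV ATGCCTTG/7: at [8, 46, 121, 134, 158, 194, 214] ⇒ [15, 53, 128, 141, 165, 201, 221]

All cut coordinates (distinct, sorted): [4, 15, 27, 34, 53, 68, 75, 83, 89, 106, 115, 128, 141, 148, 165, 174, 182, 191, 201, 221, 235, 257, 264]

Fragment lengths:
  [0,4): 4 bp
  [4,15): 11 bp
  [15,27): 12 bp
  [27,34): 7 bp
  [34,53): 19 bp
  [53,68): 15 bp
  [68,75): 7 bp
  [75,83): 8 bp
  [83,89): 6 bp
  [89,106): 17 bp
  [106,115): 9 bp
  [115,128): 13 bp
  [128,141): 13 bp
  [141,148): 7 bp
  [148,165): 17 bp
  [165,174): 9 bp
  [174,182): 8 bp
  [182,191): 9 bp
  [191,201): 10 bp
  [201,221): 20 bp
  [221,235): 14 bp
  [235,257): 22 bp
  [257,264): 7 bp
  [264,265): 1 bp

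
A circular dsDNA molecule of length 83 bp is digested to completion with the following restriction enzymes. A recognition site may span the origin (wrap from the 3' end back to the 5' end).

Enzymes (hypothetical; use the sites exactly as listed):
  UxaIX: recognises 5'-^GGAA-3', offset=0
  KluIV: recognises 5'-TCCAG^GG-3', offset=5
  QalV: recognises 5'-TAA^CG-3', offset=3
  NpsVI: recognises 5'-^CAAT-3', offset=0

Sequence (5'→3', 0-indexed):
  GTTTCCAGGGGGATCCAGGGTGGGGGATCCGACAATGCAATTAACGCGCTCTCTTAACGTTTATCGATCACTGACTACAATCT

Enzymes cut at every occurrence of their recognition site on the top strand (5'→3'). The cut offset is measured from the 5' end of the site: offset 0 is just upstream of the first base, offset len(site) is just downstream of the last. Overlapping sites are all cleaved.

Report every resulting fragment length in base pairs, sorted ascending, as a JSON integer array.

Scan for sites:
  UxaIX (GGAA, off=0): no sites
  KluIV TCCAGGG/5: at [3, 13] ⇒ [8, 18]
  QalV TAACG/3: at [41, 54] ⇒ [44, 57]
  NpsVI CAAT/0: at [32, 37, 77] ⇒ [32, 37, 77]

Pooled cuts: [8, 18, 32, 37, 44, 57, 77]

Fragments:
  8→18: 10 bp
  18→32: 14 bp
  32→37: 5 bp
  37→44: 7 bp
  44→57: 13 bp
  57→77: 20 bp
  77→8 (wrap): 83-77+8 = 14 bp

[5,7,10,13,14,14,20]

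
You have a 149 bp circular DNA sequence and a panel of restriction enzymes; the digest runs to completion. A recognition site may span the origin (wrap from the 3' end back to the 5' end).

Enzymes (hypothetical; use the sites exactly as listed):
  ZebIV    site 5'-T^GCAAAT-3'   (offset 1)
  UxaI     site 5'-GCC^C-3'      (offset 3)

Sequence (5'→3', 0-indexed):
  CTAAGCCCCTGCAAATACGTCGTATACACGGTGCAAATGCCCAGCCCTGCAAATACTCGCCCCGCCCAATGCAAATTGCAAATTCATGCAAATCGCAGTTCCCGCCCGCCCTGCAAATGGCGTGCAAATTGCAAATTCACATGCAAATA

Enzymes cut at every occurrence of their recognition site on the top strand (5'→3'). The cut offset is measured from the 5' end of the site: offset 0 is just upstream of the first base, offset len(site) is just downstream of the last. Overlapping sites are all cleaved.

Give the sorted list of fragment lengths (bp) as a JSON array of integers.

[2,2,3,4,4,5,5,7,7,9,10,11,12,13,14,19,22]

Per-enzyme occurrences:
  ZebIV (TGCAAAT, off=1): starts [9, 31, 47, 69, 76, 86, 111, 122, 129, 141] → cuts [10, 32, 48, 70, 77, 87, 112, 123, 130, 142]
  UxaI (GCCC, off=3): starts [4, 38, 43, 58, 63, 103, 107] → cuts [7, 41, 46, 61, 66, 106, 110]

Pooled cuts: [7, 10, 32, 41, 46, 48, 61, 66, 70, 77, 87, 106, 110, 112, 123, 130, 142]

Fragments:
  7→10: 3 bp
  10→32: 22 bp
  32→41: 9 bp
  41→46: 5 bp
  46→48: 2 bp
  48→61: 13 bp
  61→66: 5 bp
  66→70: 4 bp
  70→77: 7 bp
  77→87: 10 bp
  87→106: 19 bp
  106→110: 4 bp
  110→112: 2 bp
  112→123: 11 bp
  123→130: 7 bp
  130→142: 12 bp
  142→7 (wrap): 149-142+7 = 14 bp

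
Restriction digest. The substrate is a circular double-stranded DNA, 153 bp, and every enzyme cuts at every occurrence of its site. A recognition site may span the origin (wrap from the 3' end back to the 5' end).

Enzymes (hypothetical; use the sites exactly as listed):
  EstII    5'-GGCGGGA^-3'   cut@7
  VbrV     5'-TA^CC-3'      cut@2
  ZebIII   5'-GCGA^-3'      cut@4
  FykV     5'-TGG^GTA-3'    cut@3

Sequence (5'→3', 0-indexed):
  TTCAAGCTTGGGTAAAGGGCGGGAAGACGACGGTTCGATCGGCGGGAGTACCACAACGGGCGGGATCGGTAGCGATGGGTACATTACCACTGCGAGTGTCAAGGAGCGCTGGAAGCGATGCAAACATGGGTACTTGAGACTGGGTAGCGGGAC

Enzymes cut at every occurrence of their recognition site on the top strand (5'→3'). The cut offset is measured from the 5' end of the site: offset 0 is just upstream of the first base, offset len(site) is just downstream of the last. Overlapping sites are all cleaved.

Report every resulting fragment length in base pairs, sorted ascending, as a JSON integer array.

[3,3,8,9,10,11,13,14,15,21,23,23]

Per-enzyme occurrences:
  EstII (GGCGGGA, off=7): starts [17, 40, 58] → cuts [24, 47, 65]
  VbrV (TACC, off=2): starts [48, 84] → cuts [50, 86]
  ZebIII (GCGA, off=4): starts [71, 91, 114] → cuts [75, 95, 118]
  FykV (TGGGTA, off=3): starts [8, 75, 126, 140] → cuts [11, 78, 129, 143]

All cut coordinates (distinct, sorted): [11, 24, 47, 50, 65, 75, 78, 86, 95, 118, 129, 143]

Fragment lengths:
  11→24: 13 bp
  24→47: 23 bp
  47→50: 3 bp
  50→65: 15 bp
  65→75: 10 bp
  75→78: 3 bp
  78→86: 8 bp
  86→95: 9 bp
  95→118: 23 bp
  118→129: 11 bp
  129→143: 14 bp
  143→11 (wrap): 153-143+11 = 21 bp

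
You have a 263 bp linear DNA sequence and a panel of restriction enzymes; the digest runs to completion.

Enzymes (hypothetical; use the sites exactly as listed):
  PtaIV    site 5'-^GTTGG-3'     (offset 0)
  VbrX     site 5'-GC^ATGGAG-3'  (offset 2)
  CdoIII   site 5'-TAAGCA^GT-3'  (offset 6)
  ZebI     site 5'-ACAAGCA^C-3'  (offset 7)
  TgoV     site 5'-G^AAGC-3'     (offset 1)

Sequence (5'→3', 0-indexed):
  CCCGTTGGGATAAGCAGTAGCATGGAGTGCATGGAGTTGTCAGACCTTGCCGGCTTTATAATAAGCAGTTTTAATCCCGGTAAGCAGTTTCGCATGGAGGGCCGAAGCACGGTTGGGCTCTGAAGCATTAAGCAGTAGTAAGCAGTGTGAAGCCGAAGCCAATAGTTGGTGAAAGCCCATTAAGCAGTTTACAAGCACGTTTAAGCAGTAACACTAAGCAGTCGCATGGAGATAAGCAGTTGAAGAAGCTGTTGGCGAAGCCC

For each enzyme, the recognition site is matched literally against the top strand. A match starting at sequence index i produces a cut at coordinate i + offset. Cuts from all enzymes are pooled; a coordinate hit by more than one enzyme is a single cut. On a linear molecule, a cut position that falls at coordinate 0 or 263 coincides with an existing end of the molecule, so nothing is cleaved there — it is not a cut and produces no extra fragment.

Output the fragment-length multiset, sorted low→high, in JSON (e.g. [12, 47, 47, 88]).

[3,5,5,5,5,6,6,7,7,7,7,9,9,10,10,11,11,11,12,13,13,13,19,22,37]

Scan for sites:
  PtaIV GTTGG/0: at [3, 111, 164, 250] ⇒ [3, 111, 164, 250]
  VbrX GCATGGAG/2: at [19, 28, 91, 223] ⇒ [21, 30, 93, 225]
  CdoIII TAAGCAGT/6: at [10, 61, 80, 128, 138, 180, 201, 214, 232] ⇒ [16, 67, 86, 134, 144, 186, 207, 220, 238]
  ZebI ACAAGCAC/7: at [190] ⇒ [197]
  TgoV GAAGC/1: at [103, 121, 148, 154, 244, 256] ⇒ [104, 122, 149, 155, 245, 257]

All cut coordinates (distinct, sorted): [3, 16, 21, 30, 67, 86, 93, 104, 111, 122, 134, 144, 149, 155, 164, 186, 197, 207, 220, 225, 238, 245, 250, 257]

Fragment lengths:
  [0,3): 3 bp
  [3,16): 13 bp
  [16,21): 5 bp
  [21,30): 9 bp
  [30,67): 37 bp
  [67,86): 19 bp
  [86,93): 7 bp
  [93,104): 11 bp
  [104,111): 7 bp
  [111,122): 11 bp
  [122,134): 12 bp
  [134,144): 10 bp
  [144,149): 5 bp
  [149,155): 6 bp
  [155,164): 9 bp
  [164,186): 22 bp
  [186,197): 11 bp
  [197,207): 10 bp
  [207,220): 13 bp
  [220,225): 5 bp
  [225,238): 13 bp
  [238,245): 7 bp
  [245,250): 5 bp
  [250,257): 7 bp
  [257,263): 6 bp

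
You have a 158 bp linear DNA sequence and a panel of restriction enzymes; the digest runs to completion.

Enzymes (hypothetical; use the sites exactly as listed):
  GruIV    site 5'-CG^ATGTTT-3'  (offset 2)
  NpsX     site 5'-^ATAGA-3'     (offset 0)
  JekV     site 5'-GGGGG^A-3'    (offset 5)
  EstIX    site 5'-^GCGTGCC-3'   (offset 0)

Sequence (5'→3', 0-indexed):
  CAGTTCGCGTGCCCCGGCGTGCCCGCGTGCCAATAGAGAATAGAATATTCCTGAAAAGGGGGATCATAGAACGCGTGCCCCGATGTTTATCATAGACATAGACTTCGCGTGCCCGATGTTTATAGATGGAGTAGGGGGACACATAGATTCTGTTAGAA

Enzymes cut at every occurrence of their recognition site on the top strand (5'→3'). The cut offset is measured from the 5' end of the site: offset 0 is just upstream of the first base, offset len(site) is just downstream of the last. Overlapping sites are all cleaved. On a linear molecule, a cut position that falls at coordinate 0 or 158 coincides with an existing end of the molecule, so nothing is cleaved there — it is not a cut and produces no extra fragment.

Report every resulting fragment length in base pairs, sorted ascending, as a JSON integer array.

[3,4,6,6,6,7,7,8,8,9,9,9,10,10,16,17,23]

Site scan:
  GruIV CGATGTTT/2: at [80, 113] ⇒ [82, 115]
  NpsX ATAGA/0: at [32, 39, 65, 91, 97, 121, 142] ⇒ [32, 39, 65, 91, 97, 121, 142]
  JekV GGGGGA/5: at [57, 133] ⇒ [62, 138]
  EstIX GCGTGCC/0: at [6, 16, 24, 72, 106] ⇒ [6, 16, 24, 72, 106]

Pooled cuts: [6, 16, 24, 32, 39, 62, 65, 72, 82, 91, 97, 106, 115, 121, 138, 142]

Fragment lengths:
  [0,6): 6 bp
  [6,16): 10 bp
  [16,24): 8 bp
  [24,32): 8 bp
  [32,39): 7 bp
  [39,62): 23 bp
  [62,65): 3 bp
  [65,72): 7 bp
  [72,82): 10 bp
  [82,91): 9 bp
  [91,97): 6 bp
  [97,106): 9 bp
  [106,115): 9 bp
  [115,121): 6 bp
  [121,138): 17 bp
  [138,142): 4 bp
  [142,158): 16 bp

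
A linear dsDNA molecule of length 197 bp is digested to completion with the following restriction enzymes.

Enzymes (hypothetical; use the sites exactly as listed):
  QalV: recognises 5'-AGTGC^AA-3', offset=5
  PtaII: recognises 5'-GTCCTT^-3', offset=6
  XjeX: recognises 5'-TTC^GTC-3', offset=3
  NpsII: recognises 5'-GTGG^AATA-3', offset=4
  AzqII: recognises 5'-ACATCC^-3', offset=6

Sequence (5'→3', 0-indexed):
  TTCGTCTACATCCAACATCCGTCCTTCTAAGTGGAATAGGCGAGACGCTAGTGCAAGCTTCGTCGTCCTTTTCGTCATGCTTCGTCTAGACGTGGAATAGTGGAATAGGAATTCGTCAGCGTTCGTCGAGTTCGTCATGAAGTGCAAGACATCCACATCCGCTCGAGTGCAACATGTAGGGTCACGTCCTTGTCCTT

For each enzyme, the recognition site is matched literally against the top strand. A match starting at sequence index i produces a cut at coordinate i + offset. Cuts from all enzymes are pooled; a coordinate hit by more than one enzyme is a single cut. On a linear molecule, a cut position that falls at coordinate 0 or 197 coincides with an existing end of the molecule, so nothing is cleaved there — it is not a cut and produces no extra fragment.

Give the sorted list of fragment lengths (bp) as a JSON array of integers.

[3,3,6,6,6,7,7,8,8,9,9,9,10,10,10,10,11,12,12,20,21]

Scan for sites:
  QalV AGTGCAA/5: at [49, 140, 165] ⇒ [54, 145, 170]
  PtaII GTCCTT/6: at [20, 64, 185, 191] ⇒ [26, 70, 191] (position 197 is a terminus of the linear molecule — no cut)
  XjeX TTCGTC/3: at [0, 58, 70, 80, 111, 121, 130] ⇒ [3, 61, 73, 83, 114, 124, 133]
  NpsII GTGGAATA/4: at [30, 91, 99] ⇒ [34, 95, 103]
  AzqII ACATCC/6: at [7, 14, 148, 154] ⇒ [13, 20, 154, 160]

Pooled cuts: [3, 13, 20, 26, 34, 54, 61, 70, 73, 83, 95, 103, 114, 124, 133, 145, 154, 160, 170, 191]

Fragments:
  [0,3): 3 bp
  [3,13): 10 bp
  [13,20): 7 bp
  [20,26): 6 bp
  [26,34): 8 bp
  [34,54): 20 bp
  [54,61): 7 bp
  [61,70): 9 bp
  [70,73): 3 bp
  [73,83): 10 bp
  [83,95): 12 bp
  [95,103): 8 bp
  [103,114): 11 bp
  [114,124): 10 bp
  [124,133): 9 bp
  [133,145): 12 bp
  [145,154): 9 bp
  [154,160): 6 bp
  [160,170): 10 bp
  [170,191): 21 bp
  [191,197): 6 bp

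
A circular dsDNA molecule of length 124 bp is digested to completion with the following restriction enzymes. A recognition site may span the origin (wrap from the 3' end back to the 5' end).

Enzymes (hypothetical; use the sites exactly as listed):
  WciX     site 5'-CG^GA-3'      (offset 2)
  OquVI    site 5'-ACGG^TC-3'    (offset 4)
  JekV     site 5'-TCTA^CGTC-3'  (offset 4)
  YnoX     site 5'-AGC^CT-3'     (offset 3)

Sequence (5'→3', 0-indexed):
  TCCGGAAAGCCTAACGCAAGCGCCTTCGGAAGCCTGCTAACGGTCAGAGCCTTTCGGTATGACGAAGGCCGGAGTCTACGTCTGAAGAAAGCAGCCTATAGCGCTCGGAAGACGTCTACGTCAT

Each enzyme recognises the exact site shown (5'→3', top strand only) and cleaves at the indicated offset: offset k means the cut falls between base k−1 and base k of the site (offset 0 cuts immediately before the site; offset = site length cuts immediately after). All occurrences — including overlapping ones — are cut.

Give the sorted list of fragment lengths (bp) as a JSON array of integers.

Site scan:
  WciX CGGA/2: at [2, 26, 69, 105] ⇒ [4, 28, 71, 107]
  OquVI ACGGTC/4: at [39] ⇒ [43]
  JekV TCTACGTC/4: at [74, 114] ⇒ [78, 118]
  YnoX AGCCT/3: at [7, 30, 47, 92] ⇒ [10, 33, 50, 95]

Pooled cuts: [4, 10, 28, 33, 43, 50, 71, 78, 95, 107, 118]

Fragments:
  4→10: 6 bp
  10→28: 18 bp
  28→33: 5 bp
  33→43: 10 bp
  43→50: 7 bp
  50→71: 21 bp
  71→78: 7 bp
  78→95: 17 bp
  95→107: 12 bp
  107→118: 11 bp
  118→4 (wrap): 124-118+4 = 10 bp

[5,6,7,7,10,10,11,12,17,18,21]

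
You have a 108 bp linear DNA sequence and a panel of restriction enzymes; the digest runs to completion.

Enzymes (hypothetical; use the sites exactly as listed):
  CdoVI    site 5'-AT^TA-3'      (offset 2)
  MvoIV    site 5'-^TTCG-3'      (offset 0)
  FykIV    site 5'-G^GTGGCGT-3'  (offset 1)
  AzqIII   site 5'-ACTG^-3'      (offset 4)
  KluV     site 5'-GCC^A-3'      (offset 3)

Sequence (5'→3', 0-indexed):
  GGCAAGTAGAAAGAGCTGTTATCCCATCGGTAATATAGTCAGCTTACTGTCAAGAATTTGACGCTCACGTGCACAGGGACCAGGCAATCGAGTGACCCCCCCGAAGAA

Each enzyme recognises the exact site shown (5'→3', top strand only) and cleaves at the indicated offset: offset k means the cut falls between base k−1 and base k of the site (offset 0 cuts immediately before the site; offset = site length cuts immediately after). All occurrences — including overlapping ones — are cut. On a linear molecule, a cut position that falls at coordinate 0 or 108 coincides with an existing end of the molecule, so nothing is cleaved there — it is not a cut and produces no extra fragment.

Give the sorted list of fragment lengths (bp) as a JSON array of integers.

Scan for sites:
  CdoVI (ATTA, off=2): no sites
  MvoIV (TTCG, off=0): no sites
  FykIV (GGTGGCGT, off=1): no sites
  AzqIII (ACTG, off=4): starts [45] → cuts [49]
  KluV (GCCA, off=3): no sites

All cut coordinates (distinct, sorted): [49]

Fragment lengths:
  [0,49): 49 bp
  [49,108): 59 bp

[49,59]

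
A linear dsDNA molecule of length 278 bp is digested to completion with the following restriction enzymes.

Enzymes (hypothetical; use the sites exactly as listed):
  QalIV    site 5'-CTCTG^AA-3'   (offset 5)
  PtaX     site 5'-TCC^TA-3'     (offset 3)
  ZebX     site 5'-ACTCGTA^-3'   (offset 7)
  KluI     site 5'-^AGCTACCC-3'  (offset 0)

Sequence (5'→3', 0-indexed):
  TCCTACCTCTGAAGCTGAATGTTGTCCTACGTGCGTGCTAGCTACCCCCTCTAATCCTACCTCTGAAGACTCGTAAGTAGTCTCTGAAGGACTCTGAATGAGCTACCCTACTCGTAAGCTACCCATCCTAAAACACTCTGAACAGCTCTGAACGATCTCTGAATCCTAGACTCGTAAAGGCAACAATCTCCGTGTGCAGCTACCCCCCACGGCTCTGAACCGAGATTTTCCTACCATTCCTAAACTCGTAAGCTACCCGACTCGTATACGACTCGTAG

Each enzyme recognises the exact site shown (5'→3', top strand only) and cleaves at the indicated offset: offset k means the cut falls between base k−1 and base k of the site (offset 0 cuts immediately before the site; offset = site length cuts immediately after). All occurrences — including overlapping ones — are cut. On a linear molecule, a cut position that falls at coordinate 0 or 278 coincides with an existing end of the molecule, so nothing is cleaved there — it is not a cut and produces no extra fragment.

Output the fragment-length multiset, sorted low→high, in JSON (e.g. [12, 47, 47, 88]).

Per-enzyme occurrences:
  QalIV CTCTGAA/5: at [6, 60, 81, 91, 135, 145, 156, 212] ⇒ [11, 65, 86, 96, 140, 150, 161, 217]
  PtaX TCCTA/3: at [0, 24, 54, 125, 163, 228, 237] ⇒ [3, 27, 57, 128, 166, 231, 240]
  ZebX ACTCGTA/7: at [68, 109, 169, 243, 259, 270] ⇒ [75, 116, 176, 250, 266, 277]
  KluI AGCTACCC/0: at [39, 100, 116, 197, 250] ⇒ [39, 100, 116, 197, 250]

All cut coordinates (distinct, sorted): [3, 11, 27, 39, 57, 65, 75, 86, 96, 100, 116, 128, 140, 150, 161, 166, 176, 197, 217, 231, 240, 250, 266, 277]

Fragment lengths:
  [0,3): 3 bp
  [3,11): 8 bp
  [11,27): 16 bp
  [27,39): 12 bp
  [39,57): 18 bp
  [57,65): 8 bp
  [65,75): 10 bp
  [75,86): 11 bp
  [86,96): 10 bp
  [96,100): 4 bp
  [100,116): 16 bp
  [116,128): 12 bp
  [128,140): 12 bp
  [140,150): 10 bp
  [150,161): 11 bp
  [161,166): 5 bp
  [166,176): 10 bp
  [176,197): 21 bp
  [197,217): 20 bp
  [217,231): 14 bp
  [231,240): 9 bp
  [240,250): 10 bp
  [250,266): 16 bp
  [266,277): 11 bp
  [277,278): 1 bp

[1,3,4,5,8,8,9,10,10,10,10,10,11,11,11,12,12,12,14,16,16,16,18,20,21]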